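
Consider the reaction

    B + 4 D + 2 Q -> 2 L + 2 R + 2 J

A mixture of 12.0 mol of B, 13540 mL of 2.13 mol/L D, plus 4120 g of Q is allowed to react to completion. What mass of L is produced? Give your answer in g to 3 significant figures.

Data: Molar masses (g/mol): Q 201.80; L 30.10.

434 g

n(B) = 12.00 mol
n(D) = 2.13 × 13540/1000 = 28.84 mol
n(Q) = 4120 / 201.80 = 20.42 mol
n/ν → B: 12.00, D: 7.210, Q: 10.21; D is limiting.
n(L) = (2/4) × 28.84 = 14.42 mol
mass = 14.42 × 30.10 = 434.0 g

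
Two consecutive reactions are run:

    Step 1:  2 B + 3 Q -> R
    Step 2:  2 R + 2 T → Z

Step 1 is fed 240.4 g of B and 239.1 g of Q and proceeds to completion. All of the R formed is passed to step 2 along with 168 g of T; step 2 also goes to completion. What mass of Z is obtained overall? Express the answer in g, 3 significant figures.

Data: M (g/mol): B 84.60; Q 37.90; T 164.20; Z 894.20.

457 g

Step 1:
n(B) = 240.4 / 84.60 = 2.842 mol
n(Q) = 239.1 / 37.90 = 6.309 mol
n/ν for B = 2.842/2 = 1.421
n/ν for Q = 6.309/3 = 2.103
Smallest n/ν is B → limiting reagent.
n(R) produced = (1/2) × 2.842 = 1.421 mol
Step 2:
n(R) available = 1.421 mol
n(T) = 168.0 / 164.20 = 1.023 mol
n/ν for R = 1.421/2 = 0.7105
n/ν for T = 1.023/2 = 0.5115
Smallest n/ν is T → limiting reagent.
n(Z) = (1/2) × 1.023 = 0.5115 mol
mass = 0.5115 × 894.20 = 457.4 g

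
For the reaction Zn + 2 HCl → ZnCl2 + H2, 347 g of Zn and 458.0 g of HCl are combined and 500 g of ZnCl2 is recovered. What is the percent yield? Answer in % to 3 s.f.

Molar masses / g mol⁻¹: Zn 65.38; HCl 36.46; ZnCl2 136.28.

69.1 %

n(Zn) = 347.0 / 65.38 = 5.307 mol
n(HCl) = 458.0 / 36.46 = 12.56 mol
n/ν → Zn: 5.307, HCl: 6.280; Zn is limiting.
theoretical n(ZnCl2) = (1/1) × 5.307 = 5.307 mol → 723.2 g
% yield = 500 / 723.2 × 100 = 69.14 %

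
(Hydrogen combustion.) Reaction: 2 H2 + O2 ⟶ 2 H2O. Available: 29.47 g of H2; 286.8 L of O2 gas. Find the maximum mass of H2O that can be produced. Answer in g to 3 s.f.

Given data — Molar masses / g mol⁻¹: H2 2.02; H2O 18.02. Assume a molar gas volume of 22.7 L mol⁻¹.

n(H2) = 29.47 / 2.02 = 14.59 mol
n(O2) = 286.8 / 22.7 = 12.63 mol
n/ν → H2: 7.295, O2: 12.63; H2 is limiting.
n(H2O) = (2/2) × 14.59 = 14.59 mol
mass = 14.59 × 18.02 = 262.9 g

263 g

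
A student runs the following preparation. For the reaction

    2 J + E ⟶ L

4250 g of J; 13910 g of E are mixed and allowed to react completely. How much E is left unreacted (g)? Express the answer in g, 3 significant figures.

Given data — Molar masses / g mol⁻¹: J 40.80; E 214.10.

n(J) = 4250 / 40.80 = 104.2 mol
n(E) = 13910 / 214.10 = 64.97 mol
n/ν for J = 104.2/2 = 52.10
n/ν for E = 64.97/1 = 64.97
Smallest n/ν is J → limiting reagent.
E consumed = (1/2) × 104.2 = 52.10 mol
E remaining = 64.97 − 52.10 = 12.87 mol
mass = 12.87 × 214.10 = 2755 g

2760 g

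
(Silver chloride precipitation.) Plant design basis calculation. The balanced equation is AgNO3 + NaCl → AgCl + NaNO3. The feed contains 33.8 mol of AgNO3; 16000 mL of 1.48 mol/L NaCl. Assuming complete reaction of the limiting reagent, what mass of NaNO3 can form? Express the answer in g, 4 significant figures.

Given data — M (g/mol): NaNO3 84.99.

n(AgNO3) = 33.80 mol
n(NaCl) = 1.48 × 16000/1000 = 23.68 mol
n/ν for AgNO3 = 33.80/1 = 33.80
n/ν for NaCl = 23.68/1 = 23.68
Smallest n/ν is NaCl → limiting reagent.
n(NaNO3) = (1/1) × 23.68 = 23.68 mol
mass = 23.68 × 84.99 = 2013 g

2013 g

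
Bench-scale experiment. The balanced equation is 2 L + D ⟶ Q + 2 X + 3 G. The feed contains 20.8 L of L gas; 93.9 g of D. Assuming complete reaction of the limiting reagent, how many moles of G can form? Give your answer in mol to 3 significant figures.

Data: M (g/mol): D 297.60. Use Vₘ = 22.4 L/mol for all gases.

0.947 mol

n(L) = 20.80 / 22.4 = 0.9286 mol
n(D) = 93.90 / 297.60 = 0.3155 mol
n/ν for L = 0.9286/2 = 0.4643
n/ν for D = 0.3155/1 = 0.3155
Smallest n/ν is D → limiting reagent.
n(G) = (3/1) × 0.3155 = 0.9465 mol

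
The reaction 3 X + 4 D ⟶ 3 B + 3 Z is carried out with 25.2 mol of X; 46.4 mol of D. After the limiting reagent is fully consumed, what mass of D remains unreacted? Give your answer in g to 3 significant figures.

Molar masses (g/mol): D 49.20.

n(X) = 25.20 mol
n(D) = 46.40 mol
n/ν for X = 25.20/3 = 8.400
n/ν for D = 46.40/4 = 11.60
Smallest n/ν is X → limiting reagent.
D consumed = (4/3) × 25.20 = 33.60 mol
D remaining = 46.40 − 33.60 = 12.80 mol
mass = 12.80 × 49.20 = 629.8 g

630 g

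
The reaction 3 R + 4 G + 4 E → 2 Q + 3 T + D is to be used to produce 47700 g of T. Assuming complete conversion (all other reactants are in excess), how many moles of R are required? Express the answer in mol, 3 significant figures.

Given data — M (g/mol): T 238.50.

200 mol

n(T) = 47700 / 238.50 = 200.0 mol
n(R) = (3/3) × 200.0 = 200.0 mol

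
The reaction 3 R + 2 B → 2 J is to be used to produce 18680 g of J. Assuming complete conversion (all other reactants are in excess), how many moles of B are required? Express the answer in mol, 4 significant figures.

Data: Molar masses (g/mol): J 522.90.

35.72 mol

n(J) = 18680 / 522.90 = 35.72 mol
n(B) = (2/2) × 35.72 = 35.72 mol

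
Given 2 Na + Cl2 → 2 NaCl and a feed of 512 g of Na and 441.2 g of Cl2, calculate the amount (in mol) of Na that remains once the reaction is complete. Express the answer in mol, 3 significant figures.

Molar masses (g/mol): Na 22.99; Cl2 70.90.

9.82 mol

n(Na) = 512.0 / 22.99 = 22.27 mol
n(Cl2) = 441.2 / 70.90 = 6.223 mol
n/ν → Na: 11.14, Cl2: 6.223; Cl2 is limiting.
Na consumed = (2/1) × 6.223 = 12.45 mol
Na remaining = 22.27 − 12.45 = 9.820 mol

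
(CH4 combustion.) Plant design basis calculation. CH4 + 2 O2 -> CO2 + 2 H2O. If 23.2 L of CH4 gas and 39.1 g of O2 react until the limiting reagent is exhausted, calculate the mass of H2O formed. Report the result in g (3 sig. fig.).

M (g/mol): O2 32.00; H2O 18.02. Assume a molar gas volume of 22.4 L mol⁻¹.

22.0 g

n(CH4) = 23.20 / 22.4 = 1.036 mol
n(O2) = 39.10 / 32.00 = 1.222 mol
n/ν → CH4: 1.036, O2: 0.6110; O2 is limiting.
n(H2O) = (2/2) × 1.222 = 1.222 mol
mass = 1.222 × 18.02 = 22.02 g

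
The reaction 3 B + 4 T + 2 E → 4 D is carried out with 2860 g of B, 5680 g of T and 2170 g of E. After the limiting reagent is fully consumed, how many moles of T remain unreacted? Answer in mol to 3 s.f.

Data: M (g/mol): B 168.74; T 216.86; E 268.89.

n(B) = 2860 / 168.74 = 16.95 mol
n(T) = 5680 / 216.86 = 26.19 mol
n(E) = 2170 / 268.89 = 8.070 mol
n/ν → B: 5.650, T: 6.548, E: 4.035; E is limiting.
T consumed = (4/2) × 8.070 = 16.14 mol
T remaining = 26.19 − 16.14 = 10.05 mol

10.1 mol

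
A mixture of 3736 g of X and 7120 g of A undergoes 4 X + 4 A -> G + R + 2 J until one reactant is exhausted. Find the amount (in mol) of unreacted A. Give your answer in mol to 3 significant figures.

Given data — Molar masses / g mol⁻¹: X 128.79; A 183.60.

n(X) = 3736 / 128.79 = 29.01 mol
n(A) = 7120 / 183.60 = 38.78 mol
n/ν → X: 7.253, A: 9.695; X is limiting.
A consumed = (4/4) × 29.01 = 29.01 mol
A remaining = 38.78 − 29.01 = 9.770 mol

9.77 mol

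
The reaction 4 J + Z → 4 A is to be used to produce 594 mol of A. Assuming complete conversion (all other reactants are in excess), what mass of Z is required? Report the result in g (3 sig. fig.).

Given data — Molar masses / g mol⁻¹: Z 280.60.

n(A) = 594.0 mol
n(Z) = (1/4) × 594.0 = 148.5 mol
mass = 148.5 × 280.60 = 41670 g

41700 g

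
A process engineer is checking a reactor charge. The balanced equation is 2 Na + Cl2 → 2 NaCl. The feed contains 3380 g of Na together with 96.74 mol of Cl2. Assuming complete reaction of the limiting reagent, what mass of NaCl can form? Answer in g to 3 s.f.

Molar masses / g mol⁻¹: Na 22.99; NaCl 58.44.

n(Na) = 3380 / 22.99 = 147.0 mol
n(Cl2) = 96.74 mol
n/ν for Na = 147.0/2 = 73.50
n/ν for Cl2 = 96.74/1 = 96.74
Smallest n/ν is Na → limiting reagent.
n(NaCl) = (2/2) × 147.0 = 147.0 mol
mass = 147.0 × 58.44 = 8591 g

8590 g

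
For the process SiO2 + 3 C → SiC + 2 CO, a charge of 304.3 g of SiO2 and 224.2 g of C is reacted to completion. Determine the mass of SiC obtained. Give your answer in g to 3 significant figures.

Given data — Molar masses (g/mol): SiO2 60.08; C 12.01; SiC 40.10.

n(SiO2) = 304.3 / 60.08 = 5.065 mol
n(C) = 224.2 / 12.01 = 18.67 mol
n/ν for SiO2 = 5.065/1 = 5.065
n/ν for C = 18.67/3 = 6.223
Smallest n/ν is SiO2 → limiting reagent.
n(SiC) = (1/1) × 5.065 = 5.065 mol
mass = 5.065 × 40.10 = 203.1 g

203 g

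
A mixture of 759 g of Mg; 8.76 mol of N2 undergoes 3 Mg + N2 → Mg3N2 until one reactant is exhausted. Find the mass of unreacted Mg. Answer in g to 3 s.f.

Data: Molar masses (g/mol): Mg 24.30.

n(Mg) = 759.0 / 24.30 = 31.23 mol
n(N2) = 8.760 mol
n/ν for Mg = 31.23/3 = 10.41
n/ν for N2 = 8.760/1 = 8.760
Smallest n/ν is N2 → limiting reagent.
Mg consumed = (3/1) × 8.760 = 26.28 mol
Mg remaining = 31.23 − 26.28 = 4.950 mol
mass = 4.950 × 24.30 = 120.3 g

120 g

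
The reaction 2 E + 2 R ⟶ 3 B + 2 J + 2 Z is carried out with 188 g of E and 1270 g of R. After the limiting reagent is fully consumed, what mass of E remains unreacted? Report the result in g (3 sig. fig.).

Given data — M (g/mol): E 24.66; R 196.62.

n(E) = 188.0 / 24.66 = 7.624 mol
n(R) = 1270 / 196.62 = 6.459 mol
n/ν for E = 7.624/2 = 3.812
n/ν for R = 6.459/2 = 3.230
Smallest n/ν is R → limiting reagent.
E consumed = (2/2) × 6.459 = 6.459 mol
E remaining = 7.624 − 6.459 = 1.165 mol
mass = 1.165 × 24.66 = 28.73 g

28.7 g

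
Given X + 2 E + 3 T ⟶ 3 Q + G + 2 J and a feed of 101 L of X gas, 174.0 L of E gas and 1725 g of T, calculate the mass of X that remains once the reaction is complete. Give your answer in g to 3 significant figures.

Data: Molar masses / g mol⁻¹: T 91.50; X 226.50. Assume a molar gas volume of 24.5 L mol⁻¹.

129 g

n(X) = 101.0 / 24.5 = 4.122 mol
n(E) = 174.0 / 24.5 = 7.102 mol
n(T) = 1725 / 91.50 = 18.85 mol
n/ν → X: 4.122, E: 3.551, T: 6.283; E is limiting.
X consumed = (1/2) × 7.102 = 3.551 mol
X remaining = 4.122 − 3.551 = 0.5710 mol
mass = 0.5710 × 226.50 = 129.3 g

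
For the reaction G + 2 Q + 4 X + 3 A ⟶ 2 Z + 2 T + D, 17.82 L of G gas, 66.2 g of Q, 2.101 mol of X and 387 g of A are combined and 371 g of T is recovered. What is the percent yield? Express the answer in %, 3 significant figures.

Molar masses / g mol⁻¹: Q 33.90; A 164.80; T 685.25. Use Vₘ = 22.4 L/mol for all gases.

51.5 %

n(G) = 17.82 / 22.4 = 0.7955 mol
n(Q) = 66.20 / 33.90 = 1.953 mol
n(X) = 2.101 mol
n(A) = 387.0 / 164.80 = 2.348 mol
n/ν for G = 0.7955/1 = 0.7955
n/ν for Q = 1.953/2 = 0.9765
n/ν for X = 2.101/4 = 0.5253
n/ν for A = 2.348/3 = 0.7827
Smallest n/ν is X → limiting reagent.
theoretical n(T) = (2/4) × 2.101 = 1.051 mol → 720.2 g
% yield = 371 / 720.2 × 100 = 51.51 %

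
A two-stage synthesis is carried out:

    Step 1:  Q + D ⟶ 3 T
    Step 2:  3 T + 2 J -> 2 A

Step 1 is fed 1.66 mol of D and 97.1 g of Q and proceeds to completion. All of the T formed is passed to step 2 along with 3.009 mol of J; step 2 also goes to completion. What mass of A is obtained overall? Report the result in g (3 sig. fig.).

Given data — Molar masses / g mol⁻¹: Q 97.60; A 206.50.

411 g

Step 1:
n(D) = 1.660 mol
n(Q) = 97.10 / 97.60 = 0.9949 mol
n/ν for D = 1.660/1 = 1.660
n/ν for Q = 0.9949/1 = 0.9949
Smallest n/ν is Q → limiting reagent.
n(T) produced = (3/1) × 0.9949 = 2.985 mol
Step 2:
n(T) available = 2.985 mol
n(J) = 3.009 mol
n/ν for T = 2.985/3 = 0.9950
n/ν for J = 3.009/2 = 1.505
Smallest n/ν is T → limiting reagent.
n(A) = (2/3) × 2.985 = 1.990 mol
mass = 1.990 × 206.50 = 410.9 g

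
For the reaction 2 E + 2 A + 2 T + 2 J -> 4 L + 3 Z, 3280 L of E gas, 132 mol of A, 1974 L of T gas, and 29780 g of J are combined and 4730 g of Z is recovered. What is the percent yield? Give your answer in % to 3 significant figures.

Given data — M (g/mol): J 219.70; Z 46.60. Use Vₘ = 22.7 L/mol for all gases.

77.8 %

n(E) = 3280 / 22.7 = 144.5 mol
n(A) = 132.0 mol
n(T) = 1974 / 22.7 = 86.96 mol
n(J) = 29780 / 219.70 = 135.5 mol
n/ν → E: 72.25, A: 66.00, T: 43.48, J: 67.75; T is limiting.
theoretical n(Z) = (3/2) × 86.96 = 130.4 mol → 6077 g
% yield = 4730 / 6077 × 100 = 77.83 %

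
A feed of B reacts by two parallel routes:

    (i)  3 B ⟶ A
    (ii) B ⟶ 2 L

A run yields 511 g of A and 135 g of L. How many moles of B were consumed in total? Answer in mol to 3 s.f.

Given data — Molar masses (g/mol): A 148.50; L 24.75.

n(A) = 511 / 148.50 = 3.441 mol
n(L) = 135 / 24.75 = 5.455 mol
n(B) via (i) = (3/1)×3.441 = 10.32 mol
n(B) via (ii) = (1/2)×5.455 = 2.728 mol
total n(B) = 10.32 + 2.728 = 13.05 mol

13.1 mol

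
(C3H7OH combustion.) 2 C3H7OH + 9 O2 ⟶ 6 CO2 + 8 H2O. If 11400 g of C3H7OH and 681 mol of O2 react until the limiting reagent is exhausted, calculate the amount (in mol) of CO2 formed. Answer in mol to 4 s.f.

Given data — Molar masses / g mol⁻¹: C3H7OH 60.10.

454.0 mol

n(C3H7OH) = 11400 / 60.10 = 189.7 mol
n(O2) = 681.0 mol
n/ν for C3H7OH = 189.7/2 = 94.85
n/ν for O2 = 681.0/9 = 75.67
Smallest n/ν is O2 → limiting reagent.
n(CO2) = (6/9) × 681.0 = 454.0 mol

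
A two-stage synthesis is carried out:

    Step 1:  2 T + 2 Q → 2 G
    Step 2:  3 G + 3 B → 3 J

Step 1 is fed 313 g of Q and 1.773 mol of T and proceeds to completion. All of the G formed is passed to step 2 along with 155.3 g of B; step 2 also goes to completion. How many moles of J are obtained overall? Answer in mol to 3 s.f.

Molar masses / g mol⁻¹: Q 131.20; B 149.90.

1.04 mol

Step 1:
n(Q) = 313.0 / 131.20 = 2.386 mol
n(T) = 1.773 mol
n/ν for Q = 2.386/2 = 1.193
n/ν for T = 1.773/2 = 0.8865
Smallest n/ν is T → limiting reagent.
n(G) produced = (2/2) × 1.773 = 1.773 mol
Step 2:
n(G) available = 1.773 mol
n(B) = 155.3 / 149.90 = 1.036 mol
n/ν for G = 1.773/3 = 0.5910
n/ν for B = 1.036/3 = 0.3453
Smallest n/ν is B → limiting reagent.
n(J) = (3/3) × 1.036 = 1.036 mol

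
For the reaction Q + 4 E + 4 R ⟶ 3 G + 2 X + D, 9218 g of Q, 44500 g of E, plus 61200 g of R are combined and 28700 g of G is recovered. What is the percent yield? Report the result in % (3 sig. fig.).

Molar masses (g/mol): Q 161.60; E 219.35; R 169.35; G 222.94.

84.6 %

n(Q) = 9218 / 161.60 = 57.04 mol
n(E) = 44500 / 219.35 = 202.9 mol
n(R) = 61200 / 169.35 = 361.4 mol
n/ν → Q: 57.04, E: 50.73, R: 90.35; E is limiting.
theoretical n(G) = (3/4) × 202.9 = 152.2 mol → 33930 g
% yield = 28700 / 33930 × 100 = 84.59 %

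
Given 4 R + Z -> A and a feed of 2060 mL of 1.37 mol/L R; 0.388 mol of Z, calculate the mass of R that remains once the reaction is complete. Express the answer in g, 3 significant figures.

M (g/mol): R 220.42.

280 g

n(R) = 1.37 × 2060/1000 = 2.822 mol
n(Z) = 0.3880 mol
n/ν for R = 2.822/4 = 0.7055
n/ν for Z = 0.3880/1 = 0.3880
Smallest n/ν is Z → limiting reagent.
R consumed = (4/1) × 0.3880 = 1.552 mol
R remaining = 2.822 − 1.552 = 1.270 mol
mass = 1.270 × 220.42 = 279.9 g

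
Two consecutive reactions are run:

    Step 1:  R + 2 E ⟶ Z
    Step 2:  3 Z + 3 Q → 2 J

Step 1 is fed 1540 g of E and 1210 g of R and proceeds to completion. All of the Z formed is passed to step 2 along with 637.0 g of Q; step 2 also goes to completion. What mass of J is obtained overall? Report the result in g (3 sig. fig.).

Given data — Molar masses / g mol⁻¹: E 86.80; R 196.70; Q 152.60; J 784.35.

2180 g

Step 1:
n(E) = 1540 / 86.80 = 17.74 mol
n(R) = 1210 / 196.70 = 6.151 mol
n/ν → E: 8.870, R: 6.151; R is limiting.
n(Z) produced = (1/1) × 6.151 = 6.151 mol
Step 2:
n(Z) available = 6.151 mol
n(Q) = 637.0 / 152.60 = 4.174 mol
n/ν → Z: 2.050, Q: 1.391; Q is limiting.
n(J) = (2/3) × 4.174 = 2.783 mol
mass = 2.783 × 784.35 = 2183 g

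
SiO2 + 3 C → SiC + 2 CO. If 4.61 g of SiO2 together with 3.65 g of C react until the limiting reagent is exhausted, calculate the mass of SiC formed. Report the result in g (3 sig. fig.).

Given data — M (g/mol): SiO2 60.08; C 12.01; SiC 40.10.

n(SiO2) = 4.610 / 60.08 = 0.07673 mol
n(C) = 3.650 / 12.01 = 0.3039 mol
n/ν for SiO2 = 0.07673/1 = 0.07673
n/ν for C = 0.3039/3 = 0.1013
Smallest n/ν is SiO2 → limiting reagent.
n(SiC) = (1/1) × 0.07673 = 0.07673 mol
mass = 0.07673 × 40.10 = 3.077 g

3.08 g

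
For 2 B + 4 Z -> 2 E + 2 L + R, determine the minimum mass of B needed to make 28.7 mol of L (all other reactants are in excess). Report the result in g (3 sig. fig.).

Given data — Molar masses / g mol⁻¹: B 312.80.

n(L) = 28.70 mol
n(B) = (2/2) × 28.70 = 28.70 mol
mass = 28.70 × 312.80 = 8977 g

8980 g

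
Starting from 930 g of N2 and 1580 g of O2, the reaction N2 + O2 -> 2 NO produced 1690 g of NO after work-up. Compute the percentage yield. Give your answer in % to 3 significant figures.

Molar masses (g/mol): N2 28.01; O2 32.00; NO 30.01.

n(N2) = 930.0 / 28.01 = 33.20 mol
n(O2) = 1580 / 32.00 = 49.38 mol
n/ν for N2 = 33.20/1 = 33.20
n/ν for O2 = 49.38/1 = 49.38
Smallest n/ν is N2 → limiting reagent.
theoretical n(NO) = (2/1) × 33.20 = 66.40 mol → 1993 g
% yield = 1690 / 1993 × 100 = 84.80 %

84.8 %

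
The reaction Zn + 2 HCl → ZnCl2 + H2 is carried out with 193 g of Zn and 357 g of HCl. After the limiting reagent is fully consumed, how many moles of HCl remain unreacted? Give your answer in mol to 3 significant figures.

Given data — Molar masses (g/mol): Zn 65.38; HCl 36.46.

n(Zn) = 193.0 / 65.38 = 2.952 mol
n(HCl) = 357.0 / 36.46 = 9.792 mol
n/ν for Zn = 2.952/1 = 2.952
n/ν for HCl = 9.792/2 = 4.896
Smallest n/ν is Zn → limiting reagent.
HCl consumed = (2/1) × 2.952 = 5.904 mol
HCl remaining = 9.792 − 5.904 = 3.888 mol

3.89 mol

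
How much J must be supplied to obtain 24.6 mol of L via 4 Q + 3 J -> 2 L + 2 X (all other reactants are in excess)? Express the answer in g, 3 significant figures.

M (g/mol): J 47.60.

n(L) = 24.60 mol
n(J) = (3/2) × 24.60 = 36.90 mol
mass = 36.90 × 47.60 = 1756 g

1760 g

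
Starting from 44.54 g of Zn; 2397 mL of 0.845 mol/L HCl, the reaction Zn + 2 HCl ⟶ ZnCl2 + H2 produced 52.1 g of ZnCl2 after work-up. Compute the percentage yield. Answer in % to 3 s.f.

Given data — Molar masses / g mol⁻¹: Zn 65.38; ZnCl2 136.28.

56.1 %

n(Zn) = 44.54 / 65.38 = 0.6812 mol
n(HCl) = 0.845 × 2397/1000 = 2.025 mol
n/ν → Zn: 0.6812, HCl: 1.013; Zn is limiting.
theoretical n(ZnCl2) = (1/1) × 0.6812 = 0.6812 mol → 92.83 g
% yield = 52.1 / 92.83 × 100 = 56.12 %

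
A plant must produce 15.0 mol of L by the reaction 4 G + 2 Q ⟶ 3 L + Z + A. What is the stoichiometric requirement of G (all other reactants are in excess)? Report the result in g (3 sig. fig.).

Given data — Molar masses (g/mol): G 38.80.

776 g

n(L) = 15.00 mol
n(G) = (4/3) × 15.00 = 20.00 mol
mass = 20.00 × 38.80 = 776.0 g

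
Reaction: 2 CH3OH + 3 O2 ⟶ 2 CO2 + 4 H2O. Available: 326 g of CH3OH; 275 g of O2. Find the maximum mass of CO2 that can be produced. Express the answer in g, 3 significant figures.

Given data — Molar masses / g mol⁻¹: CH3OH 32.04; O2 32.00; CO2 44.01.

n(CH3OH) = 326.0 / 32.04 = 10.17 mol
n(O2) = 275.0 / 32.00 = 8.594 mol
n/ν for CH3OH = 10.17/2 = 5.085
n/ν for O2 = 8.594/3 = 2.865
Smallest n/ν is O2 → limiting reagent.
n(CO2) = (2/3) × 8.594 = 5.729 mol
mass = 5.729 × 44.01 = 252.1 g

252 g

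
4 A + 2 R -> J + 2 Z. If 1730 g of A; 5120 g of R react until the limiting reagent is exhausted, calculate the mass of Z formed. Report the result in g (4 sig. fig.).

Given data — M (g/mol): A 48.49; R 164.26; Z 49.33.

n(A) = 1730 / 48.49 = 35.68 mol
n(R) = 5120 / 164.26 = 31.17 mol
n/ν for A = 35.68/4 = 8.920
n/ν for R = 31.17/2 = 15.59
Smallest n/ν is A → limiting reagent.
n(Z) = (2/4) × 35.68 = 17.84 mol
mass = 17.84 × 49.33 = 880.0 g

880.0 g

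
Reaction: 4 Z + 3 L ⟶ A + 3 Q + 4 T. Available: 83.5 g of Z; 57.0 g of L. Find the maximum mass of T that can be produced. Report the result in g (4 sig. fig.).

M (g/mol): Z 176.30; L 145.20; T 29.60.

14.02 g

n(Z) = 83.50 / 176.30 = 0.4736 mol
n(L) = 57.00 / 145.20 = 0.3926 mol
n/ν for Z = 0.4736/4 = 0.1184
n/ν for L = 0.3926/3 = 0.1309
Smallest n/ν is Z → limiting reagent.
n(T) = (4/4) × 0.4736 = 0.4736 mol
mass = 0.4736 × 29.60 = 14.02 g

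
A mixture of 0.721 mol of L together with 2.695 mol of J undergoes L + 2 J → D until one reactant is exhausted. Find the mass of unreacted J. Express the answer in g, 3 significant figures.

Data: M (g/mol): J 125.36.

157 g

n(L) = 0.7210 mol
n(J) = 2.695 mol
n/ν → L: 0.7210, J: 1.348; L is limiting.
J consumed = (2/1) × 0.7210 = 1.442 mol
J remaining = 2.695 − 1.442 = 1.253 mol
mass = 1.253 × 125.36 = 157.1 g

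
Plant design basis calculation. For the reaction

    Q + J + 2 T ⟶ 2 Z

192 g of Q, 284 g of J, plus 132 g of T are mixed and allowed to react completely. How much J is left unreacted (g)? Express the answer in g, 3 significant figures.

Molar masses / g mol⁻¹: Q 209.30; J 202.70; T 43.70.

98.1 g

n(Q) = 192.0 / 209.30 = 0.9173 mol
n(J) = 284.0 / 202.70 = 1.401 mol
n(T) = 132.0 / 43.70 = 3.021 mol
n/ν for Q = 0.9173/1 = 0.9173
n/ν for J = 1.401/1 = 1.401
n/ν for T = 3.021/2 = 1.511
Smallest n/ν is Q → limiting reagent.
J consumed = (1/1) × 0.9173 = 0.9173 mol
J remaining = 1.401 − 0.9173 = 0.4837 mol
mass = 0.4837 × 202.70 = 98.05 g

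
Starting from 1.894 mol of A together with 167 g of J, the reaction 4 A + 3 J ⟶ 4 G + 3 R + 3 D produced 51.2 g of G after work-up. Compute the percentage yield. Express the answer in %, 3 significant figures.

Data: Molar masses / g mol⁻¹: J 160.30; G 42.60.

n(A) = 1.894 mol
n(J) = 167.0 / 160.30 = 1.042 mol
n/ν for A = 1.894/4 = 0.4735
n/ν for J = 1.042/3 = 0.3473
Smallest n/ν is J → limiting reagent.
theoretical n(G) = (4/3) × 1.042 = 1.389 mol → 59.17 g
% yield = 51.2 / 59.17 × 100 = 86.53 %

86.5 %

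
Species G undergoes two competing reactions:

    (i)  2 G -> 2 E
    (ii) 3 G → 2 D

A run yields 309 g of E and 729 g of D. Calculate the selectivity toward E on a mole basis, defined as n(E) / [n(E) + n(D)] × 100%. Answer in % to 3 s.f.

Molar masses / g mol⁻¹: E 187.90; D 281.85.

n(E) = 309 / 187.90 = 1.644 mol
n(D) = 729 / 281.85 = 2.586 mol
selectivity = 1.644/(1.644+2.586) × 100 = 38.87 %

38.9 %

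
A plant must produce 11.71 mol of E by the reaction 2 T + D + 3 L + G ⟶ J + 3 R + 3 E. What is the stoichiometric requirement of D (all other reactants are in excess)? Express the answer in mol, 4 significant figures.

n(E) = 11.71 mol
n(D) = (1/3) × 11.71 = 3.903 mol

3.903 mol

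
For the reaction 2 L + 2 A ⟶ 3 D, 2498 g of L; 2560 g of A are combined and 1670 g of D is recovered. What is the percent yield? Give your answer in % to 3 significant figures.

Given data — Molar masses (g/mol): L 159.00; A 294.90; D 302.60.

n(L) = 2498 / 159.00 = 15.71 mol
n(A) = 2560 / 294.90 = 8.681 mol
n/ν → L: 7.855, A: 4.341; A is limiting.
theoretical n(D) = (3/2) × 8.681 = 13.02 mol → 3940 g
% yield = 1670 / 3940 × 100 = 42.39 %

42.4 %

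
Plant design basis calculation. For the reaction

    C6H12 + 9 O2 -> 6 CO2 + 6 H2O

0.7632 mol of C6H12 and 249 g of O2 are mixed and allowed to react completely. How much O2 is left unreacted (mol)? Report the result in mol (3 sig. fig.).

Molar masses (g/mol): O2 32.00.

n(C6H12) = 0.7632 mol
n(O2) = 249.0 / 32.00 = 7.781 mol
n/ν for C6H12 = 0.7632/1 = 0.7632
n/ν for O2 = 7.781/9 = 0.8646
Smallest n/ν is C6H12 → limiting reagent.
O2 consumed = (9/1) × 0.7632 = 6.869 mol
O2 remaining = 7.781 − 6.869 = 0.9120 mol

0.912 mol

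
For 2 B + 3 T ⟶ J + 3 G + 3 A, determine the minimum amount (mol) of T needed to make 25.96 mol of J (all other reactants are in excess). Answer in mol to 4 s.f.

77.88 mol

n(J) = 25.96 mol
n(T) = (3/1) × 25.96 = 77.88 mol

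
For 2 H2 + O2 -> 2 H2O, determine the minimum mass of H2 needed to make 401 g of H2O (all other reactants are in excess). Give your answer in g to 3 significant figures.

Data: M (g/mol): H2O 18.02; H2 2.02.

45.0 g

n(H2O) = 401 / 18.02 = 22.25 mol
n(H2) = (2/2) × 22.25 = 22.25 mol
mass = 22.25 × 2.02 = 44.95 g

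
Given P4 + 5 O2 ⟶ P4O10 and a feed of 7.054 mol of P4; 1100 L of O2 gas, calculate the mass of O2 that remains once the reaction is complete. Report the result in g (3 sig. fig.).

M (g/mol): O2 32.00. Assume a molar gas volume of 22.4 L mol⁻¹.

443 g

n(P4) = 7.054 mol
n(O2) = 1100 / 22.4 = 49.11 mol
n/ν → P4: 7.054, O2: 9.822; P4 is limiting.
O2 consumed = (5/1) × 7.054 = 35.27 mol
O2 remaining = 49.11 − 35.27 = 13.84 mol
mass = 13.84 × 32.00 = 442.9 g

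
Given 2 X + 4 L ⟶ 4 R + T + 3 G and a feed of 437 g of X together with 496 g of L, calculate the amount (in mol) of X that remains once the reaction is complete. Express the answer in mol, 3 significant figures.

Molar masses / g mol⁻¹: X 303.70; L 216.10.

n(X) = 437.0 / 303.70 = 1.439 mol
n(L) = 496.0 / 216.10 = 2.295 mol
n/ν for X = 1.439/2 = 0.7195
n/ν for L = 2.295/4 = 0.5738
Smallest n/ν is L → limiting reagent.
X consumed = (2/4) × 2.295 = 1.148 mol
X remaining = 1.439 − 1.148 = 0.2910 mol

0.291 mol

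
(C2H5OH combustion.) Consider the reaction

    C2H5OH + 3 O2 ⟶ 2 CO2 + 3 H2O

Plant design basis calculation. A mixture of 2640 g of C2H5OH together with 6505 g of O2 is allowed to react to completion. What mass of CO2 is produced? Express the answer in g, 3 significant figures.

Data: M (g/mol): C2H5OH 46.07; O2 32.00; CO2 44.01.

n(C2H5OH) = 2640 / 46.07 = 57.30 mol
n(O2) = 6505 / 32.00 = 203.3 mol
n/ν for C2H5OH = 57.30/1 = 57.30
n/ν for O2 = 203.3/3 = 67.77
Smallest n/ν is C2H5OH → limiting reagent.
n(CO2) = (2/1) × 57.30 = 114.6 mol
mass = 114.6 × 44.01 = 5044 g

5040 g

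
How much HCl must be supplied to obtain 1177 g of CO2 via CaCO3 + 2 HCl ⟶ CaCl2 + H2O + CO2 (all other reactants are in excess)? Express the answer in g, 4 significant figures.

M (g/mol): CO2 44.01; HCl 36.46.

1950 g

n(CO2) = 1177 / 44.01 = 26.74 mol
n(HCl) = (2/1) × 26.74 = 53.48 mol
mass = 53.48 × 36.46 = 1950 g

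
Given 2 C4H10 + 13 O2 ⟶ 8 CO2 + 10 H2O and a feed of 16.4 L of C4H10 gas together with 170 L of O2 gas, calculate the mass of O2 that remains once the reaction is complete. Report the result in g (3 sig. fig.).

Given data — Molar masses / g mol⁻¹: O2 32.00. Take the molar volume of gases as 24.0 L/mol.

n(C4H10) = 16.40 / 24.0 = 0.6833 mol
n(O2) = 170.0 / 24.0 = 7.083 mol
n/ν for C4H10 = 0.6833/2 = 0.3417
n/ν for O2 = 7.083/13 = 0.5448
Smallest n/ν is C4H10 → limiting reagent.
O2 consumed = (13/2) × 0.6833 = 4.441 mol
O2 remaining = 7.083 − 4.441 = 2.642 mol
mass = 2.642 × 32.00 = 84.54 g

84.5 g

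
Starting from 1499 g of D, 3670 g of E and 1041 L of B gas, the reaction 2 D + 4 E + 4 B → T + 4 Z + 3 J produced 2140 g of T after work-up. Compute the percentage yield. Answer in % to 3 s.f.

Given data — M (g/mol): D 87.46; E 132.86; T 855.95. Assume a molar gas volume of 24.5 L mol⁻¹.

n(D) = 1499 / 87.46 = 17.14 mol
n(E) = 3670 / 132.86 = 27.62 mol
n(B) = 1041 / 24.5 = 42.49 mol
n/ν for D = 17.14/2 = 8.570
n/ν for E = 27.62/4 = 6.905
n/ν for B = 42.49/4 = 10.62
Smallest n/ν is E → limiting reagent.
theoretical n(T) = (1/4) × 27.62 = 6.905 mol → 5910 g
% yield = 2140 / 5910 × 100 = 36.21 %

36.2 %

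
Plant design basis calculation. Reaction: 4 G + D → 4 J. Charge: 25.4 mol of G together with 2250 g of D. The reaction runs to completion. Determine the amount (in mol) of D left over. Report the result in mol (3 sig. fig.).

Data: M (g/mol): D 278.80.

1.72 mol

n(G) = 25.40 mol
n(D) = 2250 / 278.80 = 8.070 mol
n/ν for G = 25.40/4 = 6.350
n/ν for D = 8.070/1 = 8.070
Smallest n/ν is G → limiting reagent.
D consumed = (1/4) × 25.40 = 6.350 mol
D remaining = 8.070 − 6.350 = 1.720 mol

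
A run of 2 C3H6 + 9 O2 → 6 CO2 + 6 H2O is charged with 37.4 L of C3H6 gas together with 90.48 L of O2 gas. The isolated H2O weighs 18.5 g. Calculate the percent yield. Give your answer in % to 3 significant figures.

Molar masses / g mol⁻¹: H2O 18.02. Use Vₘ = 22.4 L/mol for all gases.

38.1 %

n(C3H6) = 37.40 / 22.4 = 1.670 mol
n(O2) = 90.48 / 22.4 = 4.039 mol
n/ν for C3H6 = 1.670/2 = 0.8350
n/ν for O2 = 4.039/9 = 0.4488
Smallest n/ν is O2 → limiting reagent.
theoretical n(H2O) = (6/9) × 4.039 = 2.693 mol → 48.53 g
% yield = 18.5 / 48.53 × 100 = 38.12 %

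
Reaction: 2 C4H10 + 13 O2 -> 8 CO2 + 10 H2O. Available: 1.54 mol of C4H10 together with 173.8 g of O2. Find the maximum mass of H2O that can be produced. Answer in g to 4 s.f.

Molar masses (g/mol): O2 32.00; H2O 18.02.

75.29 g

n(C4H10) = 1.540 mol
n(O2) = 173.8 / 32.00 = 5.431 mol
n/ν for C4H10 = 1.540/2 = 0.7700
n/ν for O2 = 5.431/13 = 0.4178
Smallest n/ν is O2 → limiting reagent.
n(H2O) = (10/13) × 5.431 = 4.178 mol
mass = 4.178 × 18.02 = 75.29 g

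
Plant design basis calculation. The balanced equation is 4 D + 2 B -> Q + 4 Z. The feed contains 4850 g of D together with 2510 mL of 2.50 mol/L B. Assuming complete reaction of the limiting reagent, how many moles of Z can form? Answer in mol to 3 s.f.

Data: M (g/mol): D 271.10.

12.6 mol

n(D) = 4850 / 271.10 = 17.89 mol
n(B) = 2.50 × 2510/1000 = 6.275 mol
n/ν for D = 17.89/4 = 4.473
n/ν for B = 6.275/2 = 3.138
Smallest n/ν is B → limiting reagent.
n(Z) = (4/2) × 6.275 = 12.55 mol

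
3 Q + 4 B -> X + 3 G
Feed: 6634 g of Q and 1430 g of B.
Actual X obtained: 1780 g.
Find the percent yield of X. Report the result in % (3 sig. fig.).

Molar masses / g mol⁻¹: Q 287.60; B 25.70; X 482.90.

47.9 %

n(Q) = 6634 / 287.60 = 23.07 mol
n(B) = 1430 / 25.70 = 55.64 mol
n/ν → Q: 7.690, B: 13.91; Q is limiting.
theoretical n(X) = (1/3) × 23.07 = 7.690 mol → 3714 g
% yield = 1780 / 3714 × 100 = 47.93 %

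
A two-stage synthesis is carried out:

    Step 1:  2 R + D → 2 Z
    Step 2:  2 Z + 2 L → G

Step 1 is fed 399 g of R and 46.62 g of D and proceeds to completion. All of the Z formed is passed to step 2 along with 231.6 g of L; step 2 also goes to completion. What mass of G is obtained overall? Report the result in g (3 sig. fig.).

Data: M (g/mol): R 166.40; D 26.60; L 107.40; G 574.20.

619 g

Step 1:
n(R) = 399.0 / 166.40 = 2.398 mol
n(D) = 46.62 / 26.60 = 1.753 mol
n/ν for R = 2.398/2 = 1.199
n/ν for D = 1.753/1 = 1.753
Smallest n/ν is R → limiting reagent.
n(Z) produced = (2/2) × 2.398 = 2.398 mol
Step 2:
n(Z) available = 2.398 mol
n(L) = 231.6 / 107.40 = 2.156 mol
n/ν for Z = 2.398/2 = 1.199
n/ν for L = 2.156/2 = 1.078
Smallest n/ν is L → limiting reagent.
n(G) = (1/2) × 2.156 = 1.078 mol
mass = 1.078 × 574.20 = 619.0 g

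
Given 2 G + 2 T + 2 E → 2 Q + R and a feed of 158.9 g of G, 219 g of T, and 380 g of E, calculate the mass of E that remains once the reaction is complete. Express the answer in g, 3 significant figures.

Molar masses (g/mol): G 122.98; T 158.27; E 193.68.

n(G) = 158.9 / 122.98 = 1.292 mol
n(T) = 219.0 / 158.27 = 1.384 mol
n(E) = 380.0 / 193.68 = 1.962 mol
n/ν for G = 1.292/2 = 0.6460
n/ν for T = 1.384/2 = 0.6920
n/ν for E = 1.962/2 = 0.9810
Smallest n/ν is G → limiting reagent.
E consumed = (2/2) × 1.292 = 1.292 mol
E remaining = 1.962 − 1.292 = 0.6700 mol
mass = 0.6700 × 193.68 = 129.8 g

130 g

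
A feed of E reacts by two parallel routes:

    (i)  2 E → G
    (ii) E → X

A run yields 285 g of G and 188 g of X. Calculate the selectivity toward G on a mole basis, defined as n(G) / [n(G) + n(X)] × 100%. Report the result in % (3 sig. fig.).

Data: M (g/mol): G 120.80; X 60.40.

n(G) = 285 / 120.80 = 2.359 mol
n(X) = 188 / 60.40 = 3.113 mol
selectivity = 2.359/(2.359+3.113) × 100 = 43.11 %

43.1 %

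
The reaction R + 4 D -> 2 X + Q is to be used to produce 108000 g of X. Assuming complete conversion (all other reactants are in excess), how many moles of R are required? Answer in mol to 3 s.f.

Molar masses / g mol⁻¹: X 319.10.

169 mol

n(X) = 108000 / 319.10 = 338.5 mol
n(R) = (1/2) × 338.5 = 169.3 mol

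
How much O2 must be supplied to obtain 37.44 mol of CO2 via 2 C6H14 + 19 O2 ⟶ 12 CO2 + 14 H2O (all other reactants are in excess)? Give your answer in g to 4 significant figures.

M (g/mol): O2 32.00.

1897 g

n(CO2) = 37.44 mol
n(O2) = (19/12) × 37.44 = 59.28 mol
mass = 59.28 × 32.00 = 1897 g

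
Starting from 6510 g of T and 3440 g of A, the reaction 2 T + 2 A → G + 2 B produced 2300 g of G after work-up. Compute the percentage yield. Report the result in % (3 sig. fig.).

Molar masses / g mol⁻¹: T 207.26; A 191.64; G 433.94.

59.1 %

n(T) = 6510 / 207.26 = 31.41 mol
n(A) = 3440 / 191.64 = 17.95 mol
n/ν for T = 31.41/2 = 15.71
n/ν for A = 17.95/2 = 8.975
Smallest n/ν is A → limiting reagent.
theoretical n(G) = (1/2) × 17.95 = 8.975 mol → 3895 g
% yield = 2300 / 3895 × 100 = 59.05 %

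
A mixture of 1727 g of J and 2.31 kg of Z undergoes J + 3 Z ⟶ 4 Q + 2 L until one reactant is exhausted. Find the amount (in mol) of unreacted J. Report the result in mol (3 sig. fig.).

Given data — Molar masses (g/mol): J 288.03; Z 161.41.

1.23 mol

n(J) = 1727 / 288.03 = 5.996 mol
n(Z) = 2.310×1000 / 161.41 = 14.31 mol
n/ν for J = 5.996/1 = 5.996
n/ν for Z = 14.31/3 = 4.770
Smallest n/ν is Z → limiting reagent.
J consumed = (1/3) × 14.31 = 4.770 mol
J remaining = 5.996 − 4.770 = 1.226 mol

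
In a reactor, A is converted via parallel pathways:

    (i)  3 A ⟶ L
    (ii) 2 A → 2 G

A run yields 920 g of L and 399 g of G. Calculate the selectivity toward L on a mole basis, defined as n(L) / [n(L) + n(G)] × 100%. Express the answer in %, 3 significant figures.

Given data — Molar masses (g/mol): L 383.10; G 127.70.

n(L) = 920 / 383.10 = 2.401 mol
n(G) = 399 / 127.70 = 3.125 mol
selectivity = 2.401/(2.401+3.125) × 100 = 43.45 %

43.5 %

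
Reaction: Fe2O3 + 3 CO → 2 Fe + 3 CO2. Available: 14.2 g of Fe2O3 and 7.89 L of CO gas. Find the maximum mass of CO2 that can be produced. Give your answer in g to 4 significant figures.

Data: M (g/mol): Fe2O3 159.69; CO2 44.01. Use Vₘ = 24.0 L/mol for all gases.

11.74 g

n(Fe2O3) = 14.20 / 159.69 = 0.08892 mol
n(CO) = 7.890 / 24.0 = 0.3288 mol
n/ν → Fe2O3: 0.08892, CO: 0.1096; Fe2O3 is limiting.
n(CO2) = (3/1) × 0.08892 = 0.2668 mol
mass = 0.2668 × 44.01 = 11.74 g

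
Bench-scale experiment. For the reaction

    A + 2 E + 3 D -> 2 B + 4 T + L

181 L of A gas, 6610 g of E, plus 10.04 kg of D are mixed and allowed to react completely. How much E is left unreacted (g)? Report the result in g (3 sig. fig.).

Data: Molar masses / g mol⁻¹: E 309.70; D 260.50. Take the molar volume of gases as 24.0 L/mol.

1940 g

n(A) = 181.0 / 24.0 = 7.542 mol
n(E) = 6610 / 309.70 = 21.34 mol
n(D) = 10.04×1000 / 260.50 = 38.54 mol
n/ν for A = 7.542/1 = 7.542
n/ν for E = 21.34/2 = 10.67
n/ν for D = 38.54/3 = 12.85
Smallest n/ν is A → limiting reagent.
E consumed = (2/1) × 7.542 = 15.08 mol
E remaining = 21.34 − 15.08 = 6.260 mol
mass = 6.260 × 309.70 = 1939 g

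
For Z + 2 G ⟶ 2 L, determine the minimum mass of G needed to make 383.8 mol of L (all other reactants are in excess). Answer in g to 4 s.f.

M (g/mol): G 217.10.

n(L) = 383.8 mol
n(G) = (2/2) × 383.8 = 383.8 mol
mass = 383.8 × 217.10 = 83320 g

83320 g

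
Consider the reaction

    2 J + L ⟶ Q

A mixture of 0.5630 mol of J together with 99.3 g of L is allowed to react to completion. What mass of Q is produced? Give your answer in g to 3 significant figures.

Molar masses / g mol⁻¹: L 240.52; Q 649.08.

n(J) = 0.5630 mol
n(L) = 99.30 / 240.52 = 0.4129 mol
n/ν for J = 0.5630/2 = 0.2815
n/ν for L = 0.4129/1 = 0.4129
Smallest n/ν is J → limiting reagent.
n(Q) = (1/2) × 0.5630 = 0.2815 mol
mass = 0.2815 × 649.08 = 182.7 g

183 g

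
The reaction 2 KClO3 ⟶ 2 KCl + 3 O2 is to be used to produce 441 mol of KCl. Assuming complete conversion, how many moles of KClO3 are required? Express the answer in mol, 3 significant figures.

441 mol

n(KCl) = 441.0 mol
n(KClO3) = (2/2) × 441.0 = 441.0 mol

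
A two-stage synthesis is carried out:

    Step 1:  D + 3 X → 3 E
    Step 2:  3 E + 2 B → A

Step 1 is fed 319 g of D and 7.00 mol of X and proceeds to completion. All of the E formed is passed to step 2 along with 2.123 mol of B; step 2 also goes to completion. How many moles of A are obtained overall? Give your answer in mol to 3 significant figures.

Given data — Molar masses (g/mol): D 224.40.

Step 1:
n(D) = 319.0 / 224.40 = 1.422 mol
n(X) = 7.000 mol
n/ν → D: 1.422, X: 2.333; D is limiting.
n(E) produced = (3/1) × 1.422 = 4.266 mol
Step 2:
n(E) available = 4.266 mol
n(B) = 2.123 mol
n/ν → E: 1.422, B: 1.062; B is limiting.
n(A) = (1/2) × 2.123 = 1.062 mol

1.06 mol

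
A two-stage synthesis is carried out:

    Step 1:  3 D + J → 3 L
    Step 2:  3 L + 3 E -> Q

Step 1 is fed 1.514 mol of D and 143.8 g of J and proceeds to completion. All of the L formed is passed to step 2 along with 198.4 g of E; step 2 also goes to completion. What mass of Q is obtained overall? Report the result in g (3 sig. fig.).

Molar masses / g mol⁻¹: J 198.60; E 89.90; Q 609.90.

Step 1:
n(D) = 1.514 mol
n(J) = 143.8 / 198.60 = 0.7241 mol
n/ν → D: 0.5047, J: 0.7241; D is limiting.
n(L) produced = (3/3) × 1.514 = 1.514 mol
Step 2:
n(L) available = 1.514 mol
n(E) = 198.4 / 89.90 = 2.207 mol
n/ν → L: 0.5047, E: 0.7357; L is limiting.
n(Q) = (1/3) × 1.514 = 0.5047 mol
mass = 0.5047 × 609.90 = 307.8 g

308 g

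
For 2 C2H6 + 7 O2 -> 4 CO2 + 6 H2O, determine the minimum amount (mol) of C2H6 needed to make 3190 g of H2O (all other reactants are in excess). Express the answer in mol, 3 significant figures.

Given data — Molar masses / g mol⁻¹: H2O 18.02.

59.0 mol

n(H2O) = 3190 / 18.02 = 177.0 mol
n(C2H6) = (2/6) × 177.0 = 59.00 mol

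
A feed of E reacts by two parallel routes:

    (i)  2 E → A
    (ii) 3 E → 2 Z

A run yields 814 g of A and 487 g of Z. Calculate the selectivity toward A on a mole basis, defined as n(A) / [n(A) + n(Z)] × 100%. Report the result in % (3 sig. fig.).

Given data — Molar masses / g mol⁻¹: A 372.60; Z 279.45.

n(A) = 814 / 372.60 = 2.185 mol
n(Z) = 487 / 279.45 = 1.743 mol
selectivity = 2.185/(2.185+1.743) × 100 = 55.63 %

55.6 %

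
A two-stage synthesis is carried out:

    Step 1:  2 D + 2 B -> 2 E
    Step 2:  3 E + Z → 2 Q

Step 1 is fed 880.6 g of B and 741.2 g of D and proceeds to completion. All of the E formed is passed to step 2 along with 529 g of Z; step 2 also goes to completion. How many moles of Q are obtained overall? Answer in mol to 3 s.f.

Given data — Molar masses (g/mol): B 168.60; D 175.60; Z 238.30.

2.81 mol

Step 1:
n(B) = 880.6 / 168.60 = 5.223 mol
n(D) = 741.2 / 175.60 = 4.221 mol
n/ν → B: 2.612, D: 2.111; D is limiting.
n(E) produced = (2/2) × 4.221 = 4.221 mol
Step 2:
n(E) available = 4.221 mol
n(Z) = 529.0 / 238.30 = 2.220 mol
n/ν → E: 1.407, Z: 2.220; E is limiting.
n(Q) = (2/3) × 4.221 = 2.814 mol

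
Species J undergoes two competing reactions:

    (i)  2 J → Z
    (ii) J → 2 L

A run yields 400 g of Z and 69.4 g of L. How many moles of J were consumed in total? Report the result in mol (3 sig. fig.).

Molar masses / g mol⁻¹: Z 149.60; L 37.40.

6.28 mol

n(Z) = 400 / 149.60 = 2.674 mol
n(L) = 69.4 / 37.40 = 1.856 mol
n(J) via (i) = (2/1)×2.674 = 5.348 mol
n(J) via (ii) = (1/2)×1.856 = 0.9280 mol
total n(J) = 5.348 + 0.9280 = 6.276 mol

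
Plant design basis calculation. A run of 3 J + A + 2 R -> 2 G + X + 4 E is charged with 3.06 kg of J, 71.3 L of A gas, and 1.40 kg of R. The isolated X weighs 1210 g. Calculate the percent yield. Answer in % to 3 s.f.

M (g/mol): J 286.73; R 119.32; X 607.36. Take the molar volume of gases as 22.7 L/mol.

63.4 %

n(J) = 3.060×1000 / 286.73 = 10.67 mol
n(A) = 71.30 / 22.7 = 3.141 mol
n(R) = 1.400×1000 / 119.32 = 11.73 mol
n/ν for J = 10.67/3 = 3.557
n/ν for A = 3.141/1 = 3.141
n/ν for R = 11.73/2 = 5.865
Smallest n/ν is A → limiting reagent.
theoretical n(X) = (1/1) × 3.141 = 3.141 mol → 1908 g
% yield = 1210 / 1908 × 100 = 63.42 %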